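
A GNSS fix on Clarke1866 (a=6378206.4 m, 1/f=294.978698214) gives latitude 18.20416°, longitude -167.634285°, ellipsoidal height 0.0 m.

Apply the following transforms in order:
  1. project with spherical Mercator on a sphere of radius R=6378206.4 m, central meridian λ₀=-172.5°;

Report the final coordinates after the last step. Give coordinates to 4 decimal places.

E=541654.8098 m, N=2061481.4386 m

start: φ=18.204160°, λ=-167.634285°, h=0.000 m
→ merc (R=6378206.4, λ₀=-172.5°): E=541654.8098, N=2061481.4386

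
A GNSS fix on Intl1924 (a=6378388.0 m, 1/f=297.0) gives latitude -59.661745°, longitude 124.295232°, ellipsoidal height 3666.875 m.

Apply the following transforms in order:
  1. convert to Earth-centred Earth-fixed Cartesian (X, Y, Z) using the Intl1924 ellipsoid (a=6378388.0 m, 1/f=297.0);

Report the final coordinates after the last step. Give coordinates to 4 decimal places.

X=-1820923.9552 m, Y=2669851.9257 m, Z=-5484820.8792 m

start: φ=-59.661745°, λ=124.295232°, h=3666.875 m
→ ECEF (a=6378388.000, f=1/297.0): X=-1820923.9552, Y=2669851.9257, Z=-5484820.8792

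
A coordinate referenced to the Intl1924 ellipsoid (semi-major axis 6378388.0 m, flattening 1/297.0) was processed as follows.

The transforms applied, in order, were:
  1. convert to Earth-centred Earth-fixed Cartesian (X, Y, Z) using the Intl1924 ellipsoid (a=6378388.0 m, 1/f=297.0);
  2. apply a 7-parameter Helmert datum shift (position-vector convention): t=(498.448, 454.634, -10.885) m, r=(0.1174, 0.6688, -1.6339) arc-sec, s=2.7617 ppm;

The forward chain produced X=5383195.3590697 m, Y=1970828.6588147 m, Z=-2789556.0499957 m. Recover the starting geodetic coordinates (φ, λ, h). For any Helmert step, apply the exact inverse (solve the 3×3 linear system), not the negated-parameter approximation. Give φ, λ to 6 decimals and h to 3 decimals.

φ=-26.102634°, λ=20.105915°, h=467.677 m

start: X=5383195.3591, Y=1970828.6588, Z=-2789556.0500 m
→ Helmert⁻¹: X=5382675.4822, Y=1970409.6337, Z=-2789521.1297
→ geod (Bowring, a=6378388.000): φ=-26.10263400°, λ=20.10591500°, h=467.6770 m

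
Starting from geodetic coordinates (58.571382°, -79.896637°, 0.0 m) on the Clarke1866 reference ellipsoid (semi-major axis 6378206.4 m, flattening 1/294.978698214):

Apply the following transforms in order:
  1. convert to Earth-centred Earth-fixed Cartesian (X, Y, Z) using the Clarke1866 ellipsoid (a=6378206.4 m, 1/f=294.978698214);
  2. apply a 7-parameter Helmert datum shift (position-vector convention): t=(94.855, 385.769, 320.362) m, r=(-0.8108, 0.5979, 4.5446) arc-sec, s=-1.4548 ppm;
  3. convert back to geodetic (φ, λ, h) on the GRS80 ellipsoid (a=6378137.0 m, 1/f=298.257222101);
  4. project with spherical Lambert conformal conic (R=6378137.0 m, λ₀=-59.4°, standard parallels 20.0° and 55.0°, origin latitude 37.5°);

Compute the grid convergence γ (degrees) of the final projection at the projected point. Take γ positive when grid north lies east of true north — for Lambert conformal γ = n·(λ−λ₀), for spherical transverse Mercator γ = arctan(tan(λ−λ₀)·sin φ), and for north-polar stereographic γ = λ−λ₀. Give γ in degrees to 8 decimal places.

start: φ=58.571382°, λ=-79.896637°, h=0.000 m
→ ECEF (a=6378206.400, f=1/294.978698214): X=584874.3579, Y=-3282349.9905, Z=5418994.1736
→ Helmert 7p (PV): X=585056.3895, Y=-3281925.2586, Z=5419317.8592
→ geod (Bowring, a=6378137.000): φ=58.57395218°, λ=-79.89227636°, h=-28.8430 m
→ into lcc (λ₀=-59.4°): φ=58.57395218°, λ−λ₀=-20.49227636°
convergence γ = -12.67929252°

-12.67929252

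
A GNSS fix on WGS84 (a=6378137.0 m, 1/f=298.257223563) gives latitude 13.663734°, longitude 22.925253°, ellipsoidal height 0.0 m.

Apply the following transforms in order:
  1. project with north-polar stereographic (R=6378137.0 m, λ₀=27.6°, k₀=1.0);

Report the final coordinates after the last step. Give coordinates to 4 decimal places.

E=-817169.5614 m, N=-9993359.7057 m

start: φ=13.663734°, λ=22.925253°, h=0.000 m
→ stereo (R=6378137.0, λ₀=27.6°): E=-817169.5614, N=-9993359.7057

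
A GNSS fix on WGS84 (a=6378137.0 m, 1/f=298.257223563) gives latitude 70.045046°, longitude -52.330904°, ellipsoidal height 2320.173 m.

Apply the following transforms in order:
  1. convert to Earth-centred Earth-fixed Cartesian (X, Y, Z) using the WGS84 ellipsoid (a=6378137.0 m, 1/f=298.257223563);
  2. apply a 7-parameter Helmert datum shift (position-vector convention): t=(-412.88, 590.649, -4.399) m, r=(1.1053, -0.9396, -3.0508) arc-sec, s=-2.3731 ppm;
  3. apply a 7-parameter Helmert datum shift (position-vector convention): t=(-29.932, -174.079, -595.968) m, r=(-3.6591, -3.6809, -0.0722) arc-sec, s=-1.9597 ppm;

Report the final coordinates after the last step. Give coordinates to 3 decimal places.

X=1334032.015 m, Y=-1728271.677 m, Z=5974362.851 m

start: φ=70.045046°, λ=-52.330904°, h=2320.173 m
→ ECEF (a=6378137.000, f=1/298.257223563): X=1334640.6264, Y=-1728749.5051, Z=5974937.8235
→ Helmert 7p (PV): X=1334171.7922, Y=-1728206.5113, Z=5974916.0613
→ Helmert 7p (PV): X=1334032.0155, Y=-1728271.6768, Z=5974362.8512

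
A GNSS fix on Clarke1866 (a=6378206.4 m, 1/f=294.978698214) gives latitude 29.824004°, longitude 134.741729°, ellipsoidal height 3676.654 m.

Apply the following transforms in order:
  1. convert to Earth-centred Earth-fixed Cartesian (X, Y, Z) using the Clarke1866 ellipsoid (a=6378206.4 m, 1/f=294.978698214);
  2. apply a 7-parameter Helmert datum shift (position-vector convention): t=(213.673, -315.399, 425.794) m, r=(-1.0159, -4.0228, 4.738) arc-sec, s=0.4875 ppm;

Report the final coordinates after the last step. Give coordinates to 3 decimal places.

start: φ=29.824004°, λ=134.741729°, h=3676.654 m
→ ECEF (a=6378206.400, f=1/294.978698214): X=-3900578.9895, Y=3935903.5791, Z=3155119.2595
→ Helmert 7p (PV): X=-3900519.1623, Y=3935516.0404, Z=3155451.1331

X=-3900519.162 m, Y=3935516.040 m, Z=3155451.133 m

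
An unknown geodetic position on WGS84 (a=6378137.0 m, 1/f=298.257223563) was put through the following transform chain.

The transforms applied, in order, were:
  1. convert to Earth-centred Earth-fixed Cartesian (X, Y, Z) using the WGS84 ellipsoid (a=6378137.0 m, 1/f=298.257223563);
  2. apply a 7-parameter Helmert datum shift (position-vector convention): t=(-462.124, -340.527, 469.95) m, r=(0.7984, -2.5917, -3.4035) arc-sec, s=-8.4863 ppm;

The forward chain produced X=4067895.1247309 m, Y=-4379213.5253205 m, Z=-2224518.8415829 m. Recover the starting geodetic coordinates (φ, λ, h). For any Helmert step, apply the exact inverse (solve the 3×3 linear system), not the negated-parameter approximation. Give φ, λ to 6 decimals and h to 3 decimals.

φ=-20.544234°, λ=-47.104522°, h=2355.029 m

start: X=4067895.1247, Y=-4379213.5253, Z=-2224518.8416 m
→ Helmert⁻¹: X=4068436.0707, Y=-4378851.6399, Z=-2225041.8438
→ geod (Bowring, a=6378137.000): φ=-20.54423400°, λ=-47.10452200°, h=2355.0290 m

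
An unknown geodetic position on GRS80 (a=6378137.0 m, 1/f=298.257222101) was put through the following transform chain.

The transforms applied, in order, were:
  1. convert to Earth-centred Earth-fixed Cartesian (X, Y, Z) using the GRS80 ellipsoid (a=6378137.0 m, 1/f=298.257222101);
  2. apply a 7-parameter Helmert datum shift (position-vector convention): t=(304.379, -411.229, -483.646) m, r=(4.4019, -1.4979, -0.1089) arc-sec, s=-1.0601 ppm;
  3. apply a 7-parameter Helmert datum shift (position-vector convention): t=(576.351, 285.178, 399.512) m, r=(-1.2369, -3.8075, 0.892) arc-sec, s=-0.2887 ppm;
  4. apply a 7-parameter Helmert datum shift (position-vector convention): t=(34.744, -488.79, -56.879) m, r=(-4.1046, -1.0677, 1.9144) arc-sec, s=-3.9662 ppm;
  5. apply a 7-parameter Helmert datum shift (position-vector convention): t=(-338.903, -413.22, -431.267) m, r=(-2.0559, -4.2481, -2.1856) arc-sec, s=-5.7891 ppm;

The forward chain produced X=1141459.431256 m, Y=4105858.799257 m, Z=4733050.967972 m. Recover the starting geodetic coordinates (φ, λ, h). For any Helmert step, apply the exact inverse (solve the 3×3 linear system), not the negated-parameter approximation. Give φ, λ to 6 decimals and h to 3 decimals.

φ=48.189629°, λ=74.471294°, h=3645.896 m

start: X=1141459.4313, Y=4105858.7993, Z=4733050.9680 m
→ Helmert⁻¹: X=1141858.9227, Y=4106260.7098, Z=4733527.0490
→ Helmert⁻¹: X=1141891.3257, Y=4106660.9913, Z=4733678.5127
→ Helmert⁻¹: X=1141420.4352, Y=4106343.6788, Z=4733283.9218
→ Helmert⁻¹: X=1141149.4737, Y=4106860.8853, Z=4733676.6544
→ geod (Bowring, a=6378137.000): φ=48.18962900°, λ=74.47129400°, h=3645.8960 m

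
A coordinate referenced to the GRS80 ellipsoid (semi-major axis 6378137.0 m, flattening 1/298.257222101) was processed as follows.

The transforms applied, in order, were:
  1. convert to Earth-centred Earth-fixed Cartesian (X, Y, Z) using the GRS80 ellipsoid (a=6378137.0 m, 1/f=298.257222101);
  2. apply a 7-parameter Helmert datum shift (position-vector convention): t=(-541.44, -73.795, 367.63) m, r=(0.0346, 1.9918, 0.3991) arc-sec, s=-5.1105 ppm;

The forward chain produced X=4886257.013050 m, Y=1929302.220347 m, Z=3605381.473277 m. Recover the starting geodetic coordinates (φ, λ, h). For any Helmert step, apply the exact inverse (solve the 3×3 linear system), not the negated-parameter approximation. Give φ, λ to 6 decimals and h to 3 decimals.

start: X=4886257.0130, Y=1929302.2203, Z=3605381.4733 m
→ Helmert⁻¹: X=4886792.3478, Y=1929377.0248, Z=3605079.1326
→ geod (Bowring, a=6378137.000): φ=34.63667600°, λ=21.54483100°, h=531.6600 m

φ=34.636676°, λ=21.544831°, h=531.660 m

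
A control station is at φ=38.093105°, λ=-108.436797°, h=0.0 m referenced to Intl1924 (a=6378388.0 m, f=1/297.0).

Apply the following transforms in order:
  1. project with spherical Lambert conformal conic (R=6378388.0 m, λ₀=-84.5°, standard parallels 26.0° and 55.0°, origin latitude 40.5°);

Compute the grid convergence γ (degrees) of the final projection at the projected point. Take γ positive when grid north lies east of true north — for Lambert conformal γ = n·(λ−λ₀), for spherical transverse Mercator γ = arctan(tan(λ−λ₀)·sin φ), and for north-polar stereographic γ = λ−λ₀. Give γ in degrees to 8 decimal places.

start: φ=38.093105°, λ=-108.436797°, h=0.000 m
→ into lcc (λ₀=-84.5°): φ=38.09310500°, λ−λ₀=-23.93679700°
convergence γ = -15.71808900°

-15.71808900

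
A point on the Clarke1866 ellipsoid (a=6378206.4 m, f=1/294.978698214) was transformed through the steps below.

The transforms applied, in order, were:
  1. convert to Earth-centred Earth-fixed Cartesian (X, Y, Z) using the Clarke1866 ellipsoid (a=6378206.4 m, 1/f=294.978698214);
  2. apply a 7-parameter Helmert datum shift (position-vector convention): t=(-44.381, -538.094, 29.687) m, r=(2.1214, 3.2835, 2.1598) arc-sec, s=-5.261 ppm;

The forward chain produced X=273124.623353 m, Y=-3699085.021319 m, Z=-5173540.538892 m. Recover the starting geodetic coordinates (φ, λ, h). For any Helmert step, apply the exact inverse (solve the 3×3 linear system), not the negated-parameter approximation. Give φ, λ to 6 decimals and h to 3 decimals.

start: X=273124.6234, Y=-3699085.0213, Z=-5173540.5389 m
→ Helmert⁻¹: X=273214.0703, Y=-3698622.4555, Z=-5173555.0552
→ geod (Bowring, a=6378206.400): φ=-54.54889800°, λ=-85.77528300°, h=1643.2030 m

φ=-54.548898°, λ=-85.775283°, h=1643.203 m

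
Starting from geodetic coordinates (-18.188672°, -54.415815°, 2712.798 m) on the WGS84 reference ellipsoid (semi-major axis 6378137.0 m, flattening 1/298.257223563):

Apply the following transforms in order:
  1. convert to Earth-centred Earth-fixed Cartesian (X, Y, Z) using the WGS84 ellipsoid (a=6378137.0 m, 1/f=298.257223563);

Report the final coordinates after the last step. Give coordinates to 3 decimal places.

start: φ=-18.188672°, λ=-54.415815°, h=2712.798 m
→ ECEF (a=6378137.000, f=1/298.257223563): X=3528632.6146, Y=-4931617.2355, Z=-1979081.0372

X=3528632.615 m, Y=-4931617.235 m, Z=-1979081.037 m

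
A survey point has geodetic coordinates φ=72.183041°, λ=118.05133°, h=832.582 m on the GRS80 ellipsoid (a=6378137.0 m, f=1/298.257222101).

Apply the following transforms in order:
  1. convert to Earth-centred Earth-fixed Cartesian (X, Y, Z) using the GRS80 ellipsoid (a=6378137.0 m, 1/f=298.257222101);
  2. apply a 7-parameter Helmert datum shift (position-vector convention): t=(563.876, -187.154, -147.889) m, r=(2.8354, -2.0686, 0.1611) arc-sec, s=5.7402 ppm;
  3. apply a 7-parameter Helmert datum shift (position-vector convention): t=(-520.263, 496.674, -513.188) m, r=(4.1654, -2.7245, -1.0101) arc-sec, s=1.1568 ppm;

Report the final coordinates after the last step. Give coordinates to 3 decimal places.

X=-920760.163 m, Y=1727900.938 m, Z=6050177.475 m

start: φ=72.183041°, λ=118.051330°, h=832.582 m
→ ECEF (a=6378137.000, f=1/298.257222101): X=-920663.9327, Y=1727781.0815, Z=6050759.5707
→ Helmert 7p (PV): X=-920167.3735, Y=1727519.9495, Z=6050660.9319
→ Helmert 7p (PV): X=-920760.1628, Y=1727900.9383, Z=6050177.4754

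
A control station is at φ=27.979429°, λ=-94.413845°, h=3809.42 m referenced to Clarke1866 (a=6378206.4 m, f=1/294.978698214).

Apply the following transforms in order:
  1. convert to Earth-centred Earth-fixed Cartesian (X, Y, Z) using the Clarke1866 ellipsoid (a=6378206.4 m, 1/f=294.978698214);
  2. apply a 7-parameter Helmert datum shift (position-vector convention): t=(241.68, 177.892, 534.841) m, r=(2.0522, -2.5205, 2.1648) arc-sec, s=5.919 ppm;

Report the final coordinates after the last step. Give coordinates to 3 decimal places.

start: φ=27.979429°, λ=-94.413845°, h=3809.420 m
→ ECEF (a=6378206.400, f=1/294.978698214): X=-434074.2622, Y=-5623533.4425, Z=2976113.7526
→ Helmert 7p (PV): X=-433812.4983, Y=-5623423.0025, Z=2976604.9541

X=-433812.498 m, Y=-5623423.003 m, Z=2976604.954 m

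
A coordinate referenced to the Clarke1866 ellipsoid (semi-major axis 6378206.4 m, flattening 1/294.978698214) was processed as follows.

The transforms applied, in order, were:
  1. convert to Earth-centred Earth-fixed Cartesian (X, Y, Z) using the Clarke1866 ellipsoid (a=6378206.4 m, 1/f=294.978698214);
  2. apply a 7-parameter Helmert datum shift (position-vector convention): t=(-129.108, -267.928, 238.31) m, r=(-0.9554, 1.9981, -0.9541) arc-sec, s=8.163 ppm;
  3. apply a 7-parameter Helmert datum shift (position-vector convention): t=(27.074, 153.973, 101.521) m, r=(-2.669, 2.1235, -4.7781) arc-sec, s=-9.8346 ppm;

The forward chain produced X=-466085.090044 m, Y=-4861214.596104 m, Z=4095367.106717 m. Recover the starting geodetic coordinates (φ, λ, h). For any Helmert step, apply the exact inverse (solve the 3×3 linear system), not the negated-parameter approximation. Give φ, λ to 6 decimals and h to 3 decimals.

φ=40.172439°, λ=-95.474901°, h=3880.085 m

start: X=-466085.0900, Y=-4861214.5961, Z=4095367.1067 m
→ Helmert⁻¹: X=-466046.2931, Y=-4861480.1662, Z=4095238.1575
→ Helmert⁻¹: X=-465930.5638, Y=-4861193.6790, Z=4094939.3902
→ geod (Bowring, a=6378206.400): φ=40.17243900°, λ=-95.47490100°, h=3880.0850 m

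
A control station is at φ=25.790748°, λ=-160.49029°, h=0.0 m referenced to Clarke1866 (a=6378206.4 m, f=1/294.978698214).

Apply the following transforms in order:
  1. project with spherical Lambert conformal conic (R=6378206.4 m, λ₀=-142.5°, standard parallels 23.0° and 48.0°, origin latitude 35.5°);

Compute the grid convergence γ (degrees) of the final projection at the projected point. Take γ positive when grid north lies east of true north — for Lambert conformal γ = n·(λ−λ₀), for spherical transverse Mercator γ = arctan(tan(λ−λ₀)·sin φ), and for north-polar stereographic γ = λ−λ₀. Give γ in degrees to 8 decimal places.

-10.53199766

start: φ=25.790748°, λ=-160.490290°, h=0.000 m
→ into lcc (λ₀=-142.5°): φ=25.79074800°, λ−λ₀=-17.99029000°
convergence γ = -10.53199766°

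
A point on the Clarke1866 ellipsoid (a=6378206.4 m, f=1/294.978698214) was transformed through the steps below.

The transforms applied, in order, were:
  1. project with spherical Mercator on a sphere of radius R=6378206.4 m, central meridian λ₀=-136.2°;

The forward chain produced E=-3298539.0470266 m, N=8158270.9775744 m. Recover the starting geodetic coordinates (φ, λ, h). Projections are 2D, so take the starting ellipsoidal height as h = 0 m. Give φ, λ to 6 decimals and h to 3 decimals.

φ=58.897113°, λ=-165.830958°, h=0.000 m

start: E=-3298539.0470, N=8158270.9776 m
→ merc⁻¹: φ=58.89711300°, λ=-165.83095800°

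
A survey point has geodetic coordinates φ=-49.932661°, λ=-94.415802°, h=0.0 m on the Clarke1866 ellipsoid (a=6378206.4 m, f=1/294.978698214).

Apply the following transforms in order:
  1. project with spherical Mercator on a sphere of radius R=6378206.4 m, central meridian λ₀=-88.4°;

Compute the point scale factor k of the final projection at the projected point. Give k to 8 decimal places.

1.55354892

start: φ=-49.932661°, λ=-94.415802°, h=0.000 m
→ into merc (λ₀=-88.4°): φ=-49.93266100°, λ−λ₀=-6.01580200°
scale k = 1.55354892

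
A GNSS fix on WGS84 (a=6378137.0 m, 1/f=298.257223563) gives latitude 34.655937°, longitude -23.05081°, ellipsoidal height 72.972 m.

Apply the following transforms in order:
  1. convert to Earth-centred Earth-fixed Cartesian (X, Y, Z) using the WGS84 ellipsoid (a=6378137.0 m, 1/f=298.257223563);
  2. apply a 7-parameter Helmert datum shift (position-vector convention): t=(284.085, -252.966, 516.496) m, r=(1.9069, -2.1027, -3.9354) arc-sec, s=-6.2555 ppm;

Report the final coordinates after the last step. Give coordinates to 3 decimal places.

X=4833110.746 m, Y=-2056883.935 m, Z=3607100.454 m

start: φ=34.655937°, λ=-23.050810°, h=72.972 m
→ ECEF (a=6378137.000, f=1/298.257223563): X=4832932.8965, Y=-2056518.2828, Z=3606576.2640
→ Helmert 7p (PV): X=4833110.7464, Y=-2056883.9352, Z=3607100.4543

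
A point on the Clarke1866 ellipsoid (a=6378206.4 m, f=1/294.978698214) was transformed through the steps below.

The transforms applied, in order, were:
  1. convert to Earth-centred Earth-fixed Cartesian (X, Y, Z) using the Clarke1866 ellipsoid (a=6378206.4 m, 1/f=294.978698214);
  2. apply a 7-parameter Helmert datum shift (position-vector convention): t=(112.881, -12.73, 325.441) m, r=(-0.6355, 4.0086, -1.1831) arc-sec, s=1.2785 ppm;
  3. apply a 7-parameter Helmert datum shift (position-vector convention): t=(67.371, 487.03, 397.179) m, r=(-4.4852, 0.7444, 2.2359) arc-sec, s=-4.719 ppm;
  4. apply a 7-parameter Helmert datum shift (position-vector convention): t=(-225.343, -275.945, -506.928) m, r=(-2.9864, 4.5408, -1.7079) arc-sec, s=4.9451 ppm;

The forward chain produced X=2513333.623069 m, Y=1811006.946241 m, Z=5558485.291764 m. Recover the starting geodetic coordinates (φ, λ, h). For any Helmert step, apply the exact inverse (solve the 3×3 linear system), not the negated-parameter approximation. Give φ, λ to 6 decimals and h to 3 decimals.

start: X=2513333.6231, Y=1811006.9462, Z=5558485.2918 m
→ Helmert⁻¹: X=2513409.1601, Y=1811214.2592, Z=5559046.2850
→ Helmert⁻¹: X=2513353.2151, Y=1810587.6557, Z=5558723.7789
→ Helmert⁻¹: X=2513118.7115, Y=1810595.3602, Z=5558445.6505
→ geod (Bowring, a=6378206.400): φ=61.03656400°, λ=35.77114900°, h=1514.6570 m

φ=61.036564°, λ=35.771149°, h=1514.657 m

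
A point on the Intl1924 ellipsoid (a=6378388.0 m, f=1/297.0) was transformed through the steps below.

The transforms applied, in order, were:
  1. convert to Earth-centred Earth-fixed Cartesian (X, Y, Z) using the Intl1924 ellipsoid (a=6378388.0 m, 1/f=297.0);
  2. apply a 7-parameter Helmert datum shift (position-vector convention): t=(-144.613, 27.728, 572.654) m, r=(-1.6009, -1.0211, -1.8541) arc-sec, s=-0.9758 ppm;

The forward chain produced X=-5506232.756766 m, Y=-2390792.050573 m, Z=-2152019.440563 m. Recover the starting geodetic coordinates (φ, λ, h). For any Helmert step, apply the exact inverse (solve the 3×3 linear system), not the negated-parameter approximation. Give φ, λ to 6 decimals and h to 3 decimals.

φ=-19.850895°, λ=-156.528518°, h=1119.314 m

start: X=-5506232.7568, Y=-2390792.0506, Z=-2152019.4406 m
→ Helmert⁻¹: X=-5506082.6816, Y=-2390854.8983, Z=-2152585.4939
→ geod (Bowring, a=6378388.000): φ=-19.85089500°, λ=-156.52851800°, h=1119.3140 m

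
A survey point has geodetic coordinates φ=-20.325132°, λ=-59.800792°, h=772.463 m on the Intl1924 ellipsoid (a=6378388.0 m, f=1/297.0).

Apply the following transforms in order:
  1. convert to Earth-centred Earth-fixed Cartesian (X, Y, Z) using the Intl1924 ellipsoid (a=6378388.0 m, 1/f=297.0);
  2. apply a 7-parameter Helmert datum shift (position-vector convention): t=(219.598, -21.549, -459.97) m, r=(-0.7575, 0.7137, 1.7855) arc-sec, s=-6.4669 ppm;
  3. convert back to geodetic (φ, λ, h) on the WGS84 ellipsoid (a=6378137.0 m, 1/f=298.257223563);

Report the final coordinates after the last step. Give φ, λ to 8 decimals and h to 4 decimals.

start: φ=-20.325132°, λ=-59.800792°, h=772.463 m
→ ECEF (a=6378388.000, f=1/297.0): X=3010200.9753, Y=-5172207.5667, Z=-2201781.1381
→ Helmert 7p (PV): X=3010438.2604, Y=-5172177.6963, Z=-2202218.2903
→ geod (Bowring, a=6378137.000): φ=-20.32800449°, λ=-59.79868469°, h=1252.0429 m

φ=-20.32800449°, λ=-59.79868469°, h=1252.0429 m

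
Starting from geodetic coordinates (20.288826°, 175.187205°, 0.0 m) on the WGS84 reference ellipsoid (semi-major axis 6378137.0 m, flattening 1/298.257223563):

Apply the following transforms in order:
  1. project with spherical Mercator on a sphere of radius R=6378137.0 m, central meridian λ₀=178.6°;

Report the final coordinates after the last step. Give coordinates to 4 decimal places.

E=-379910.6016 m, N=2307277.9039 m

start: φ=20.288826°, λ=175.187205°, h=0.000 m
→ merc (R=6378137.0, λ₀=178.6°): E=-379910.6016, N=2307277.9039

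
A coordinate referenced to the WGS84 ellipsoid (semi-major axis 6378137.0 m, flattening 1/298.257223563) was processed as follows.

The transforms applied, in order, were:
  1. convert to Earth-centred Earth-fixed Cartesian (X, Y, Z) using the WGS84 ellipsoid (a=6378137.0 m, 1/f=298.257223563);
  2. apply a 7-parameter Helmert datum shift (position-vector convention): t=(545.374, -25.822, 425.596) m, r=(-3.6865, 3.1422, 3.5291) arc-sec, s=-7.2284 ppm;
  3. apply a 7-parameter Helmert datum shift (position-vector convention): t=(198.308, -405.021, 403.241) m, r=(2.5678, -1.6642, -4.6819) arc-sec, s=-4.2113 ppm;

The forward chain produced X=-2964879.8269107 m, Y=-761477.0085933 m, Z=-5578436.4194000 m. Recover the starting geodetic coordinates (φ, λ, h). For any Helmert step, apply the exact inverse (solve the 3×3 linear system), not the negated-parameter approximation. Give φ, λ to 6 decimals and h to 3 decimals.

start: X=-2964879.8269, Y=-761477.0086, Z=-5578436.4194 m
→ Helmert⁻¹: X=-2965118.3549, Y=-761211.9475, Z=-5578829.7549
→ Helmert⁻¹: X=-2965613.1923, Y=-761041.1695, Z=-5579354.4597
→ geod (Bowring, a=6378137.000): φ=-61.40589500°, λ=-165.60723000°, h=2533.2490 m

φ=-61.405895°, λ=-165.607230°, h=2533.249 m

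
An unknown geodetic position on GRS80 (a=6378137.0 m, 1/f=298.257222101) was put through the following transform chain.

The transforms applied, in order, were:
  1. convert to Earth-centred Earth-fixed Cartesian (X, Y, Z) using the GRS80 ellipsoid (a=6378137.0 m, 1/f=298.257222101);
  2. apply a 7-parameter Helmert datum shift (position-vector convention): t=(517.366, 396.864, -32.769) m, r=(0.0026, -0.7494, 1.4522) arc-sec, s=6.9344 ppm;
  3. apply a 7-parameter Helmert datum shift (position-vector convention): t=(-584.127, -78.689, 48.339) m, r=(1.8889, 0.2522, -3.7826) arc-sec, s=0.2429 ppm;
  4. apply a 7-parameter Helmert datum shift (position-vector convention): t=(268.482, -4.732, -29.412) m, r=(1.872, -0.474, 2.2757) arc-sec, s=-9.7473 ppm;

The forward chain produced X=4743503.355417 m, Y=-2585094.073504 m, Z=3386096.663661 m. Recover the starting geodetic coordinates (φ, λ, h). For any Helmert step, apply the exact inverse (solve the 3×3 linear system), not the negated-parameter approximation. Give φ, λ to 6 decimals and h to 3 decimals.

φ=32.253408°, λ=-28.592582°, h=3588.997 m

start: X=4743503.3554, Y=-2585094.0735, Z=3386096.6637 m
→ Helmert⁻¹: X=4743260.3675, Y=-2585136.1394, Z=3386171.6434
→ Helmert⁻¹: X=4743886.6061, Y=-2584938.8173, Z=3386151.9542
→ Helmert⁻¹: X=4743330.4483, Y=-2585351.1062, Z=3386144.0414
→ geod (Bowring, a=6378137.000): φ=32.25340800°, λ=-28.59258200°, h=3588.9970 m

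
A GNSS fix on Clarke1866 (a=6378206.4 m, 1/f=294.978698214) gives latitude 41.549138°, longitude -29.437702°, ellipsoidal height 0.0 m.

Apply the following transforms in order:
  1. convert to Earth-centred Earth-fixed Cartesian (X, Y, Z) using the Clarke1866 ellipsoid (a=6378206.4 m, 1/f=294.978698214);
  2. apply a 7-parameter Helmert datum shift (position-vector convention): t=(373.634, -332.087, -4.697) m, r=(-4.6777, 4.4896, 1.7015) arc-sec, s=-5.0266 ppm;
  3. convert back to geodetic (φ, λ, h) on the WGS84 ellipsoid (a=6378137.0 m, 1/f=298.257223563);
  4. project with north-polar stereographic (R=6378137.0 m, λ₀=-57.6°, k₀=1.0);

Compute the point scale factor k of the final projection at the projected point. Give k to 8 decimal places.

start: φ=41.549138°, λ=-29.437702°, h=0.000 m
→ ECEF (a=6378206.400, f=1/294.978698214): X=4163284.1700, Y=-2349500.7513, Z=4208058.1612
→ Helmert 7p (PV): X=4163747.8510, Y=-2349691.2547, Z=4207994.9756
→ geod (Bowring, a=6378137.000): φ=41.54361609°, λ=-29.43695922°, h=295.3370 m
→ into stereo (λ₀=-57.6°): φ=41.54361609°, λ−λ₀=28.16304078°
scale k = 1.20250844

1.20250844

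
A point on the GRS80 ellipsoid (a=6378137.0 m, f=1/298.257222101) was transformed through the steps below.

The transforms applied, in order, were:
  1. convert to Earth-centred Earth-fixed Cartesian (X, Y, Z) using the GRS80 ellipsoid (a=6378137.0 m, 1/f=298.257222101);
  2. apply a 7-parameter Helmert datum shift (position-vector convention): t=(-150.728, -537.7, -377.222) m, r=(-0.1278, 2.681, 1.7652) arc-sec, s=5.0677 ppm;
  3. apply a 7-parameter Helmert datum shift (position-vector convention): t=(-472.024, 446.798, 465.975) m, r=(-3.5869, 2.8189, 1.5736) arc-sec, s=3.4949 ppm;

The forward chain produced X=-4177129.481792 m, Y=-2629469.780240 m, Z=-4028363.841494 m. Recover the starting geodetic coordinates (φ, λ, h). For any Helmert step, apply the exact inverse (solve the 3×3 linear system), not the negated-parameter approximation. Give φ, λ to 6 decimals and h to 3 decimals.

start: X=-4177129.4818, Y=-2629469.7802, Z=-4028363.8415 m
→ Helmert⁻¹: X=-4176607.8628, Y=-2629805.4615, Z=-4028918.5472
→ Helmert⁻¹: X=-4176406.1077, Y=-2629216.1998, Z=-4028576.8232
→ geod (Bowring, a=6378137.000): φ=-39.41380400°, λ=-147.80792900°, h=1042.9810 m

φ=-39.413804°, λ=-147.807929°, h=1042.981 m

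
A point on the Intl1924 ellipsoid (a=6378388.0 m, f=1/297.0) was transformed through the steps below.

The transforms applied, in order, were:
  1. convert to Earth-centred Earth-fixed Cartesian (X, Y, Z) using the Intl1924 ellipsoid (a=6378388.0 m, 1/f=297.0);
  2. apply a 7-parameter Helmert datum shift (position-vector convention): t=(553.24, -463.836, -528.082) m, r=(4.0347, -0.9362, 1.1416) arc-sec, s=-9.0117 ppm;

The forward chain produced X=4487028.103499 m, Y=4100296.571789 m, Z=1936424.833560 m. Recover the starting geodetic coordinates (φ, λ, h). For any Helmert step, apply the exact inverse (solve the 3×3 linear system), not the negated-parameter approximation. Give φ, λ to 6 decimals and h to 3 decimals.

φ=17.786698°, λ=42.428054°, h=3037.475 m

start: X=4487028.1035, Y=4100296.5718, Z=1936424.8336 m
→ Helmert⁻¹: X=4486546.7822, Y=4100810.4182, Z=1936869.7923
→ geod (Bowring, a=6378388.000): φ=17.78669800°, λ=42.42805400°, h=3037.4750 m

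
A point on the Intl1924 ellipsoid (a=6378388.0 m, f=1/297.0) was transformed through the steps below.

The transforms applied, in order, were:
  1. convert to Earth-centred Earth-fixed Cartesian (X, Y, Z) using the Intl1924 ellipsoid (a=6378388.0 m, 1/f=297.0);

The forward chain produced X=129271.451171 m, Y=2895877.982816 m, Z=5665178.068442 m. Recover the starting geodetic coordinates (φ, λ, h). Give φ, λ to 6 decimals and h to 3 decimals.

start: X=129271.4512, Y=2895877.9828, Z=5665178.0684 m
→ geod (Bowring, a=6378388.000): φ=63.05840800°, λ=87.44402400°, h=2380.0400 m

φ=63.058408°, λ=87.444024°, h=2380.040 m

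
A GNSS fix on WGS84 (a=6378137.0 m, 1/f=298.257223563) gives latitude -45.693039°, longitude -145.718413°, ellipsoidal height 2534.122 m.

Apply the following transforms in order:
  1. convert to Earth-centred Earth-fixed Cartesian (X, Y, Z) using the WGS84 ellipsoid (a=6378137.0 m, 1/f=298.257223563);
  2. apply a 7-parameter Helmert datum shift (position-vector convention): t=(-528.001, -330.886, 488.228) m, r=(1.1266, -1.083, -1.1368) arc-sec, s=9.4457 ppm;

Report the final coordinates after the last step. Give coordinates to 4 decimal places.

start: φ=-45.693039°, λ=-145.718413°, h=2534.122 m
→ ECEF (a=6378137.000, f=1/298.257223563): X=-3688981.3154, Y=-2514715.6359, Z=-4543294.8566
→ Helmert 7p (PV): X=-3689534.1662, Y=-2515025.1284, Z=-4542882.6478

X=-3689534.1662 m, Y=-2515025.1284 m, Z=-4542882.6478 m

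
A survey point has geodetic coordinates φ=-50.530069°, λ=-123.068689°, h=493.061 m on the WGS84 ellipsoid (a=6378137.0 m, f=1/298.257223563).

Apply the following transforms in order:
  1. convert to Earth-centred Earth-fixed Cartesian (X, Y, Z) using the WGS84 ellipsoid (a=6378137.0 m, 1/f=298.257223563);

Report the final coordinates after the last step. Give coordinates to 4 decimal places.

start: φ=-50.530069°, λ=-123.068689°, h=493.061 m
→ ECEF (a=6378137.000, f=1/298.257223563): X=-2216862.1498, Y=-3404725.3190, Z=-4900860.0900

X=-2216862.1498 m, Y=-3404725.3190 m, Z=-4900860.0900 m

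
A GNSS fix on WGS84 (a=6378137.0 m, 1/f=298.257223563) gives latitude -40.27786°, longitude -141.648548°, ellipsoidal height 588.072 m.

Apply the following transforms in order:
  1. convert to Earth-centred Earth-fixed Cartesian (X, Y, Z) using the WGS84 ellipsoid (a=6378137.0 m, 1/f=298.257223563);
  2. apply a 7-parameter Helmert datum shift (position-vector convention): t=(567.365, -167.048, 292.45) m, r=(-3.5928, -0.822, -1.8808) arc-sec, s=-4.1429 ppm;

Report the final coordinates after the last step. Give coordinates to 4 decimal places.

X=-3821139.1417 m, Y=-3023973.0939 m, Z=-4101605.3293 m

start: φ=-40.277860°, λ=-141.648548°, h=588.072 m
→ ECEF (a=6378137.000, f=1/298.257223563): X=-3821711.1147, Y=-3023781.9717, Z=-4101952.2124
→ Helmert 7p (PV): X=-3821139.1417, Y=-3023973.0939, Z=-4101605.3293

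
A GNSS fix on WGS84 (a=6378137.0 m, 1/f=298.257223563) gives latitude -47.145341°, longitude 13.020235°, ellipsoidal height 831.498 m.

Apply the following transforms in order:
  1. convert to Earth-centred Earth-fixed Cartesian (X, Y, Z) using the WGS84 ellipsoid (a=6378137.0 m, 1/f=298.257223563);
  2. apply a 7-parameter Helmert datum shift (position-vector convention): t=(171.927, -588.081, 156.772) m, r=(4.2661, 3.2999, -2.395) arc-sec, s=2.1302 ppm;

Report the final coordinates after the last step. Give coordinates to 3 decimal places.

start: φ=-47.145341°, λ=13.020235°, h=831.498 m
→ ECEF (a=6378137.000, f=1/298.257223563): X=4234678.0651, Y=979227.8565, Z=-4653378.9971
→ Helmert 7p (PV): X=4234795.9363, Y=978688.9357, Z=-4653279.6328

X=4234795.936 m, Y=978688.936 m, Z=-4653279.633 m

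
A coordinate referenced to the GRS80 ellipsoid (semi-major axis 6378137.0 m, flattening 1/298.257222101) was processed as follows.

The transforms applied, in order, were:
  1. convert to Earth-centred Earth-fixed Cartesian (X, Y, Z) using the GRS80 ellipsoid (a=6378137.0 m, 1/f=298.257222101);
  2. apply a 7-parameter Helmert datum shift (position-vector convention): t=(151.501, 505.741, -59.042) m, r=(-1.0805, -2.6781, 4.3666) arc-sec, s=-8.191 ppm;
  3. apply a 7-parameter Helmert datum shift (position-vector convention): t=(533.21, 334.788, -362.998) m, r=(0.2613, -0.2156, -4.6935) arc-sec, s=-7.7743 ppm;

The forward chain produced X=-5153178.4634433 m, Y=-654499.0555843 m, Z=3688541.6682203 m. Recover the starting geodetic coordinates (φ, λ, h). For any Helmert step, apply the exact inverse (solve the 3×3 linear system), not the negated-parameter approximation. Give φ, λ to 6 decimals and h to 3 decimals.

φ=35.559251°, λ=-172.753119°, h=987.669 m

start: X=-5153178.4634, Y=-654499.0556, Z=3688541.6682 m
→ Helmert⁻¹: X=-5153732.9811, Y=-654951.5331, Z=3688939.5618
→ Helmert⁻¹: X=-5153892.6737, Y=-655372.8607, Z=3689092.3046
→ geod (Bowring, a=6378137.000): φ=35.55925100°, λ=-172.75311900°, h=987.6690 m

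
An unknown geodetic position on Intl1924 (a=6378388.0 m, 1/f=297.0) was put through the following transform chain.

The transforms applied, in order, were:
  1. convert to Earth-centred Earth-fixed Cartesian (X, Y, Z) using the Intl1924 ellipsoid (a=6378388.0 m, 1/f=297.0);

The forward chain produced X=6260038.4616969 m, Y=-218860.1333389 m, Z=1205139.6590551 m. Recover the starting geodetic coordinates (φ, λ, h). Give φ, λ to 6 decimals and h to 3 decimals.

start: X=6260038.4617, Y=-218860.1333, Z=1205139.6591 m
→ geod (Bowring, a=6378388.000): φ=10.96229900°, λ=-2.00232900°, h=1123.8140 m

φ=10.962299°, λ=-2.002329°, h=1123.814 m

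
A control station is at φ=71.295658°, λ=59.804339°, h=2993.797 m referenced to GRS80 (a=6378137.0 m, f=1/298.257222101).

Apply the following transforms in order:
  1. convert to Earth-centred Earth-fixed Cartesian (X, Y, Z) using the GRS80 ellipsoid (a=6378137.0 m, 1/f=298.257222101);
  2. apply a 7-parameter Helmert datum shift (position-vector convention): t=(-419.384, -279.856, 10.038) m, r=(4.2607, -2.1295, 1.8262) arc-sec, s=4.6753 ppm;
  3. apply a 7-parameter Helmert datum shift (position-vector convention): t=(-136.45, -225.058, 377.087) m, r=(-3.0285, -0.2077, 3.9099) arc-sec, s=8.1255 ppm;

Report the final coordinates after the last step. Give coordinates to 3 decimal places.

X=1031654.651 m, Y=1773513.997 m, Z=6022263.405 m

start: φ=71.295658°, λ=59.804339°, h=2993.797 m
→ ECEF (a=6378137.000, f=1/298.257222101): X=1032314.8350, Y=1774003.4788, Z=6021776.8955
→ Helmert 7p (PV): X=1031822.4012, Y=1773616.6674, Z=6021862.3897
→ Helmert 7p (PV): X=1031654.6509, Y=1773513.9973, Z=6022263.4049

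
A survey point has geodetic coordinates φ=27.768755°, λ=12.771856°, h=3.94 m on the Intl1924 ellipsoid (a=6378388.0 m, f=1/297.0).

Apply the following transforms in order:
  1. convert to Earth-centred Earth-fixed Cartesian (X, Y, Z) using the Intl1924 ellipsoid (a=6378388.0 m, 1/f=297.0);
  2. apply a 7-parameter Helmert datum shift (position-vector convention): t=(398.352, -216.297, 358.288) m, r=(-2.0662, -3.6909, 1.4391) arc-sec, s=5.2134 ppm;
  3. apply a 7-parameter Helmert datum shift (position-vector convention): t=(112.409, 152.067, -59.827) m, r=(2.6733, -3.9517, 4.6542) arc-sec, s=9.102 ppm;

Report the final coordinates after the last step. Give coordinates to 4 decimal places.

X=5508650.1000 m, Y=1248696.5543 m, Z=2954446.1904 m

start: φ=27.768755°, λ=12.771856°, h=3.940 m
→ ECEF (a=6378388.000, f=1/297.0): X=5508206.8239, Y=1248588.8836, Z=2953897.6651
→ Helmert 7p (PV): X=5508572.3237, Y=1248447.1167, Z=2954357.4098
→ Helmert 7p (PV): X=5508650.1000, Y=1248696.5543, Z=2954446.1904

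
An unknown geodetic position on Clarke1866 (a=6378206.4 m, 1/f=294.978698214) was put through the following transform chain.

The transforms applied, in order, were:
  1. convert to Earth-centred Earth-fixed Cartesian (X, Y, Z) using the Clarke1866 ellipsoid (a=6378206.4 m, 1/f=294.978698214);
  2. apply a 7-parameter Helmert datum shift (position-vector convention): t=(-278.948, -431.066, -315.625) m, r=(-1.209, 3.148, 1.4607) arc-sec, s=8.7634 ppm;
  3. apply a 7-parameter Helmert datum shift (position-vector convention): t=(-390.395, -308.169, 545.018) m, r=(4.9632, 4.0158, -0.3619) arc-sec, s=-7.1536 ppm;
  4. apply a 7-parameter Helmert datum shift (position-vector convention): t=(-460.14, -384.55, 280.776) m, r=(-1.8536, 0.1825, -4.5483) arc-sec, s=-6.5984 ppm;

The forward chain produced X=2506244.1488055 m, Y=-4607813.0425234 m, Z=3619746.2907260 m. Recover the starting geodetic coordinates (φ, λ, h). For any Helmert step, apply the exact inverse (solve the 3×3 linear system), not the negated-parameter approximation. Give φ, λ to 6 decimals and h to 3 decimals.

start: X=2506244.1488, Y=-4607813.0425, Z=3619746.2907 m
→ Helmert⁻¹: X=2506819.2243, Y=-4607436.1433, Z=3619450.2108
→ Helmert⁻¹: X=2507165.1777, Y=-4607069.4496, Z=3619090.7501
→ Helmert⁻¹: X=2507334.2906, Y=-4606636.9849, Z=3619385.9225
→ geod (Bowring, a=6378206.400): φ=34.79132200°, λ=-61.44110600°, h=1216.7910 m

φ=34.791322°, λ=-61.441106°, h=1216.791 m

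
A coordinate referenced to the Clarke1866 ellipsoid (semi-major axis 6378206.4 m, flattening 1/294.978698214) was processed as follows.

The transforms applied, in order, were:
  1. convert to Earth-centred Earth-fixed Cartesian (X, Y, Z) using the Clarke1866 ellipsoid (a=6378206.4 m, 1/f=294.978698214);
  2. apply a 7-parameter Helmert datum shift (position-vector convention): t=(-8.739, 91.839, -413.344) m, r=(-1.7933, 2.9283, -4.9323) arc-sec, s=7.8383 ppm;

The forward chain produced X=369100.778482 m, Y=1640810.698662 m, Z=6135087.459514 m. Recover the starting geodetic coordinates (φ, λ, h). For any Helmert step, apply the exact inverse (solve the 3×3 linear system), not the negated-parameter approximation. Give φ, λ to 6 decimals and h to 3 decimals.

φ=74.771356°, λ=77.325219°, h=3668.208 m

start: X=369100.7785, Y=1640810.6987, Z=6135087.4595 m
→ Helmert⁻¹: X=368980.2880, Y=1640661.4797, Z=6135472.2145
→ geod (Bowring, a=6378206.400): φ=74.77135600°, λ=77.32521900°, h=3668.2080 m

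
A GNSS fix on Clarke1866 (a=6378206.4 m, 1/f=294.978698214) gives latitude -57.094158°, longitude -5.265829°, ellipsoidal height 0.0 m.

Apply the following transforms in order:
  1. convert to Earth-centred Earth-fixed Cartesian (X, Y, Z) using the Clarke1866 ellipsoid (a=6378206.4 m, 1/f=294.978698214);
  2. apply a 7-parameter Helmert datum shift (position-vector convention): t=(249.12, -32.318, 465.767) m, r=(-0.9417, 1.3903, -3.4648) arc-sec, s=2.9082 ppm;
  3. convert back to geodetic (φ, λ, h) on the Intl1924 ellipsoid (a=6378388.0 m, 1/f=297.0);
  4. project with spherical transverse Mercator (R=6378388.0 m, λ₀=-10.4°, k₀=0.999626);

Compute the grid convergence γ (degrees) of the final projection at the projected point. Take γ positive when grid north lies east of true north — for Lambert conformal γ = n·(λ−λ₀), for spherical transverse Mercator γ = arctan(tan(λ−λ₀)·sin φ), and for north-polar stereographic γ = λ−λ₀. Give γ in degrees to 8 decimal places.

start: φ=-57.094158°, λ=-5.265829°, h=0.000 m
→ ECEF (a=6378206.400, f=1/294.978698214): X=3458661.5414, Y=-318769.9603, Z=-5331403.2336
→ Helmert 7p (PV): X=3458879.4296, Y=-318885.6441, Z=-5330974.8287
→ geod (Bowring, a=6378388.000): φ=-57.08915001°, λ=-5.26739929°, h=-520.8024 m
→ into tm (λ₀=-10.4°): φ=-57.08915001°, λ−λ₀=5.13260071°
convergence γ = -4.31230745°

-4.31230745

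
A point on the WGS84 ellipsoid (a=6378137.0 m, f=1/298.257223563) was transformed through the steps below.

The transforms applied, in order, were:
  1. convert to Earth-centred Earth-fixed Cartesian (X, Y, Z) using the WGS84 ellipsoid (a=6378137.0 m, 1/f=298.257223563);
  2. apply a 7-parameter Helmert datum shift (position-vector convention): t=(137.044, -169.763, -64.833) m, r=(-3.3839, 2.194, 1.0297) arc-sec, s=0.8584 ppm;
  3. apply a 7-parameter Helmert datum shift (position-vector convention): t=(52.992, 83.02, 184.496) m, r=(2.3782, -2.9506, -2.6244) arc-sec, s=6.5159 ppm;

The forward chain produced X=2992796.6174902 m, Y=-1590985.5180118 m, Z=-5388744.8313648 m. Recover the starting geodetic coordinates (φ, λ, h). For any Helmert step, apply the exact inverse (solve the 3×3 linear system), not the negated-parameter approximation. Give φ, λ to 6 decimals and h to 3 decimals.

start: X=2992796.6175, Y=-1590985.5180, Z=-5388744.8314 m
→ Helmert⁻¹: X=2992667.2812, Y=-1591082.2271, Z=-5388918.6788
→ Helmert⁻¹: X=2992577.0469, Y=-1590837.6306, Z=-5388843.4872
→ geod (Bowring, a=6378137.000): φ=-58.00656300°, λ=-27.99486800°, h=3205.3000 m

φ=-58.006563°, λ=-27.994868°, h=3205.300 m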